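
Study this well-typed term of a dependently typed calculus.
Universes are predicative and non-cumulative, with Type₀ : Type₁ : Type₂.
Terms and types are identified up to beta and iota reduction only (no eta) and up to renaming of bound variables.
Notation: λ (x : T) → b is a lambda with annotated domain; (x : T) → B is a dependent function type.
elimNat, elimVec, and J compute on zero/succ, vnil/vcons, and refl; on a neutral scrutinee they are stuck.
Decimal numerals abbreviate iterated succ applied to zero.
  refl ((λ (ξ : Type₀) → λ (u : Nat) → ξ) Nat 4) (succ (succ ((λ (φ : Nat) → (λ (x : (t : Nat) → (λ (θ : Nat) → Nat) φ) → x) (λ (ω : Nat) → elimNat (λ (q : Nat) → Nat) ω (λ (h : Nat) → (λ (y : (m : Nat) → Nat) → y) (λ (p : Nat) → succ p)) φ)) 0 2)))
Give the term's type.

type:
  Eq Nat 4 4


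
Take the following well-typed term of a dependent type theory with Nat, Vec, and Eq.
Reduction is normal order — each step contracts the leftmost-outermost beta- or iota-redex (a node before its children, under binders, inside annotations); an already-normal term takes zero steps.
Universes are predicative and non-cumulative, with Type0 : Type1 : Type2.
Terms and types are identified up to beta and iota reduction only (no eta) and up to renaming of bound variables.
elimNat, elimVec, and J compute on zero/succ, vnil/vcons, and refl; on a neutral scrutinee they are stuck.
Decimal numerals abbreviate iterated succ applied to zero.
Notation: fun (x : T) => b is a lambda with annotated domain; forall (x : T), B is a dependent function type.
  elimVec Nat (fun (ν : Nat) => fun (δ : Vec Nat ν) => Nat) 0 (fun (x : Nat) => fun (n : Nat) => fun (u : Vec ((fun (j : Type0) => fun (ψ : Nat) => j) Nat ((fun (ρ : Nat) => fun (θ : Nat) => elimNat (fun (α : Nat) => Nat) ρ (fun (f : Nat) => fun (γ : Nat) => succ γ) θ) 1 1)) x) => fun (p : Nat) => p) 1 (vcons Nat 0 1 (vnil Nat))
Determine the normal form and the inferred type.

normal form:
  0
type:
  Nat
observation: 6 normal-order steps normalize the term, beginning with an elimVec iota-redex.


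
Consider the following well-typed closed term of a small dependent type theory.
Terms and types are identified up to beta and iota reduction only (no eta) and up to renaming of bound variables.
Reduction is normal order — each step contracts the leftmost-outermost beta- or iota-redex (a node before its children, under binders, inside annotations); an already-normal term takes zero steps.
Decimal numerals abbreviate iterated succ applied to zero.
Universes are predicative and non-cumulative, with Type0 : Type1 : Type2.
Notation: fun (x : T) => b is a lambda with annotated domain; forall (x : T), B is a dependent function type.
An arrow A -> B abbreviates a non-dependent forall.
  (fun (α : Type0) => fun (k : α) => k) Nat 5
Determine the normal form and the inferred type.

resulting normal form:
  5
the term's type:
  Nat
observation: normalization takes exactly 2 steps under the normal-order strategy.


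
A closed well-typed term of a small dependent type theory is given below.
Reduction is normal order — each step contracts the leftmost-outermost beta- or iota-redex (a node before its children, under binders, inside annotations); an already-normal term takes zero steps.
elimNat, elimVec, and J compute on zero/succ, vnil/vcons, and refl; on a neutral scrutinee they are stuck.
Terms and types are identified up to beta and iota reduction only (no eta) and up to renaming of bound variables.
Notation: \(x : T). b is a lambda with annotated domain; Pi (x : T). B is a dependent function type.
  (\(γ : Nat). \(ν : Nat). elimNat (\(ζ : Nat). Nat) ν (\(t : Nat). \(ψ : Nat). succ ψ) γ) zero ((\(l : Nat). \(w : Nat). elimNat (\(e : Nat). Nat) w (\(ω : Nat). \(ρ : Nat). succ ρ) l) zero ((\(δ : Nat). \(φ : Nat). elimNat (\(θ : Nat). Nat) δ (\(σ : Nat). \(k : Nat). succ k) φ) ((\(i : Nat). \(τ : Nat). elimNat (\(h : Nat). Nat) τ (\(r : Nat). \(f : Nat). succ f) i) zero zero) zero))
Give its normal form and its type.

reduced normal form:
  zero
type:
  Nat


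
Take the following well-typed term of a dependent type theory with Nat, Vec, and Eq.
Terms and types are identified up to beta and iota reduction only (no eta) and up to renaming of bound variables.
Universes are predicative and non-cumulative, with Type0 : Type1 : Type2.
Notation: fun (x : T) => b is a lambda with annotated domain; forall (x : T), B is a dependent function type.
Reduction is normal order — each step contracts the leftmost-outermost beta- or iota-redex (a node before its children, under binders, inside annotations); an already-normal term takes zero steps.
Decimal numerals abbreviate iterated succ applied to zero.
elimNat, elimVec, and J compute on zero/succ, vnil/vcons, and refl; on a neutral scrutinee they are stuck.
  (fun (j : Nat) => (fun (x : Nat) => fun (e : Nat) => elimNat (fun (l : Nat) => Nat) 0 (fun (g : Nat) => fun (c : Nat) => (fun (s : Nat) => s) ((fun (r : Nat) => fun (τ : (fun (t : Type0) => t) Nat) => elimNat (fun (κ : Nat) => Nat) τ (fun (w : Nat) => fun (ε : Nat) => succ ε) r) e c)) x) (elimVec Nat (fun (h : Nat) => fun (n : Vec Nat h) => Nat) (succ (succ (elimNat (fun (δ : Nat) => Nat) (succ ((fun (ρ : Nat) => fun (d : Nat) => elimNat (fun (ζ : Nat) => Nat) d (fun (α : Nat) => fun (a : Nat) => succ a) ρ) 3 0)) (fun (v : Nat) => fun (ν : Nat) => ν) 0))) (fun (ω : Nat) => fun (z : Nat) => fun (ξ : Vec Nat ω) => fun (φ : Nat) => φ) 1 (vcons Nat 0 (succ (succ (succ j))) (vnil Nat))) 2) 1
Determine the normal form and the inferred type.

reduced normal form:
  12
type:
  Nat


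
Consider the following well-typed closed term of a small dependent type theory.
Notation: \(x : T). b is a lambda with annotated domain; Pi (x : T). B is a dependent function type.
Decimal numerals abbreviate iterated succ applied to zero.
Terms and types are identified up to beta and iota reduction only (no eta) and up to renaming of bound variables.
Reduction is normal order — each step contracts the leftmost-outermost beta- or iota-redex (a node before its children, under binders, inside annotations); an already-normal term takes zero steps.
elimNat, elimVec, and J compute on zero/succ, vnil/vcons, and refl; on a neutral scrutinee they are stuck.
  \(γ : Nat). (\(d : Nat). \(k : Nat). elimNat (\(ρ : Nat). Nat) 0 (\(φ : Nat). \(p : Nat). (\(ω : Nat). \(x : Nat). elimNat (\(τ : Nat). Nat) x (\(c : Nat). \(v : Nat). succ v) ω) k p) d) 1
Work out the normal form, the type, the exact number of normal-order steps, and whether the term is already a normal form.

resulting normal form:
  \(γ : Nat). \(d : Nat). elimNat (\(k : Nat). Nat) 0 (\(ρ : Nat). \(φ : Nat). succ φ) d
the term's type:
  Pi (γ : Nat). Pi (d : Nat). Nat
reduction steps (normal order): 7
term was already normal: no
first redex: a beta-redex


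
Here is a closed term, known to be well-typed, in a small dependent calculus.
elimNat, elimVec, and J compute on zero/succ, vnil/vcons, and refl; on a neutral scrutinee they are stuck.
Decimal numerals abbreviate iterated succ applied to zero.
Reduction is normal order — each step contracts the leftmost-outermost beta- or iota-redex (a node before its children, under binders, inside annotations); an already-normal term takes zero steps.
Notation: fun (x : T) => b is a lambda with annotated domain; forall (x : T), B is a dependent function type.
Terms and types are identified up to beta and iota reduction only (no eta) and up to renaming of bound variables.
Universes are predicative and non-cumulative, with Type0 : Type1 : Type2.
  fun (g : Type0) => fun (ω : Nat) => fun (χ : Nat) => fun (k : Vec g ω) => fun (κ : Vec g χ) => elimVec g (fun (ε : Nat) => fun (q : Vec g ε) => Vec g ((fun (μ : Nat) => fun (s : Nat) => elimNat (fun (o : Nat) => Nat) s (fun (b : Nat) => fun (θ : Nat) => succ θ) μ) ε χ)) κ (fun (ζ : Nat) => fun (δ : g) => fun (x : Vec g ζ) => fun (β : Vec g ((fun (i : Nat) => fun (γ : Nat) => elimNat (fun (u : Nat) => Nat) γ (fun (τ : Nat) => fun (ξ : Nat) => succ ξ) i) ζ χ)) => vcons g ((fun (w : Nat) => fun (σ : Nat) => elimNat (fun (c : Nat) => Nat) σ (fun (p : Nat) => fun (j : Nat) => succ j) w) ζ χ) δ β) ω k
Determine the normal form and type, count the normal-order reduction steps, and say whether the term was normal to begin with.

normal form:
  fun (g : Type0) => fun (ω : Nat) => fun (χ : Nat) => fun (k : Vec g ω) => fun (κ : Vec g χ) => elimVec g (fun (ε : Nat) => fun (q : Vec g ε) => Vec g (elimNat (fun (μ : Nat) => Nat) χ (fun (s : Nat) => fun (o : Nat) => succ o) ε)) κ (fun (b : Nat) => fun (θ : g) => fun (ζ : Vec g b) => fun (δ : Vec g (elimNat (fun (x : Nat) => Nat) χ (fun (β : Nat) => fun (i : Nat) => succ i) b)) => vcons g (elimNat (fun (γ : Nat) => Nat) χ (fun (u : Nat) => fun (τ : Nat) => succ τ) b) θ δ) ω k
type:
  forall (g : Type0), forall (ω : Nat), forall (χ : Nat), forall (k : Vec g ω), forall (κ : Vec g χ), Vec g (elimNat (fun (ε : Nat) => Nat) χ (fun (q : Nat) => fun (μ : Nat) => succ μ) ω)
reduction steps (normal order): 6
already normal: no
first redex: a beta-redex


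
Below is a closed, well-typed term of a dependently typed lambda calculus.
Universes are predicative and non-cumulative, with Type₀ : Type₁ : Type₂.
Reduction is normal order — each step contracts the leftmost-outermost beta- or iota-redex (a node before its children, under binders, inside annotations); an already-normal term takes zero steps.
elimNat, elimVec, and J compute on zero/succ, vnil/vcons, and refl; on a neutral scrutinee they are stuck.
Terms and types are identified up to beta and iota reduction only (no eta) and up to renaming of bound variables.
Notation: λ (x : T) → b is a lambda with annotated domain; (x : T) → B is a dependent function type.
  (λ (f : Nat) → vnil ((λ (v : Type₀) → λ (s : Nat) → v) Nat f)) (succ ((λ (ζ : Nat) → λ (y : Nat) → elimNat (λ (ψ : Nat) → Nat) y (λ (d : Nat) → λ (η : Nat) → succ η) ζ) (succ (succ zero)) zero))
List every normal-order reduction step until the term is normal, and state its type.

reduction (normal order):
  (λ (f : Nat) → vnil ((λ (v : Type₀) → λ (s : Nat) → v) Nat f)) (succ ((λ (ζ : Nat) → λ (y : Nat) → elimNat (λ (ψ : Nat) → Nat) y (λ (d : Nat) → λ (η : Nat) → succ η) ζ) (succ (succ zero)) zero))
  ~> vnil ((λ (f : Type₀) → λ (v : Nat) → f) Nat (succ ((λ (s : Nat) → λ (ζ : Nat) → elimNat (λ (y : Nat) → Nat) ζ (λ (ψ : Nat) → λ (d : Nat) → succ d) s) (succ (succ zero)) zero)))
  ~> vnil ((λ (f : Nat) → Nat) (succ ((λ (v : Nat) → λ (s : Nat) → elimNat (λ (ζ : Nat) → Nat) s (λ (y : Nat) → λ (ψ : Nat) → succ ψ) v) (succ (succ zero)) zero)))
  ~> vnil Nat
inferred type:
  Vec Nat zero


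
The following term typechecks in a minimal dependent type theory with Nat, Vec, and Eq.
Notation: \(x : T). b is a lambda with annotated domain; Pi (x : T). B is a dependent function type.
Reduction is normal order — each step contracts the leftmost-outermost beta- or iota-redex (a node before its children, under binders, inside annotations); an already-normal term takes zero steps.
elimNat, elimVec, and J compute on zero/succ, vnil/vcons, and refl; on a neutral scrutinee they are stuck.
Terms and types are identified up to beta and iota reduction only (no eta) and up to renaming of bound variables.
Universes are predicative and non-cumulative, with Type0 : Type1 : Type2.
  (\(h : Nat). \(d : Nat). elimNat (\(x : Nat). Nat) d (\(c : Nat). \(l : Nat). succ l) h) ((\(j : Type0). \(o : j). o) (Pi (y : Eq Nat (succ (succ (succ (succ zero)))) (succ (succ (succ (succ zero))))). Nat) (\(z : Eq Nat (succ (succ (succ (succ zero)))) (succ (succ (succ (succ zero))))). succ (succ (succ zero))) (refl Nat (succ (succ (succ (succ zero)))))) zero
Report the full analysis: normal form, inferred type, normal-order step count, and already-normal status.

reduced normal form:
  succ (succ (succ zero))
inferred type:
  Nat
normal-order step count: 15
term was already normal: no
first contracted redex: a beta-redex


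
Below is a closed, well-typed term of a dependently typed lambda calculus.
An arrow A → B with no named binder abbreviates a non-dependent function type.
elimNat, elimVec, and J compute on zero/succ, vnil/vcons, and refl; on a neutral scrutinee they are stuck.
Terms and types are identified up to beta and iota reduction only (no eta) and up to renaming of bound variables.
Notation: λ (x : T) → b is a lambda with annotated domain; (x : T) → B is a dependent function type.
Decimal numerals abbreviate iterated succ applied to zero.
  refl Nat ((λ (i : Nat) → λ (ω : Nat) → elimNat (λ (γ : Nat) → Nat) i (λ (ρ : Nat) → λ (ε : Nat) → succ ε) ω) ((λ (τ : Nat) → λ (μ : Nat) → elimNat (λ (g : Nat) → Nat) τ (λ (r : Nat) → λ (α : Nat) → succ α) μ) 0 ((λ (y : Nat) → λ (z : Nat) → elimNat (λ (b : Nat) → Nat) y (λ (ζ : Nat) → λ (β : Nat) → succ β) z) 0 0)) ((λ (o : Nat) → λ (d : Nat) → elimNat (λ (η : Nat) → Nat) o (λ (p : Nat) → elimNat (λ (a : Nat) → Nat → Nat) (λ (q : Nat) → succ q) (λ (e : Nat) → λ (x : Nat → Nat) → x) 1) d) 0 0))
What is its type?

inferred type:
  Eq Nat 0 0


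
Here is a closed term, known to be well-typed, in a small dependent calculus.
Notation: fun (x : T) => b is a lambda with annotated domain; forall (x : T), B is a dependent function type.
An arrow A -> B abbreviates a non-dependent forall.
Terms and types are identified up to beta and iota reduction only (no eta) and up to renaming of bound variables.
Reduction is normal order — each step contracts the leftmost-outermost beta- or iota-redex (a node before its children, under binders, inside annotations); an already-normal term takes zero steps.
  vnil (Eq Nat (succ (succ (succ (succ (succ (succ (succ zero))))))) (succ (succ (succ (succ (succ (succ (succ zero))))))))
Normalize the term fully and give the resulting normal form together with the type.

normal form:
  vnil (Eq Nat (succ (succ (succ (succ (succ (succ (succ zero))))))) (succ (succ (succ (succ (succ (succ (succ zero))))))))
type:
  Vec (Eq Nat (succ (succ (succ (succ (succ (succ (succ zero))))))) (succ (succ (succ (succ (succ (succ (succ zero)))))))) zero


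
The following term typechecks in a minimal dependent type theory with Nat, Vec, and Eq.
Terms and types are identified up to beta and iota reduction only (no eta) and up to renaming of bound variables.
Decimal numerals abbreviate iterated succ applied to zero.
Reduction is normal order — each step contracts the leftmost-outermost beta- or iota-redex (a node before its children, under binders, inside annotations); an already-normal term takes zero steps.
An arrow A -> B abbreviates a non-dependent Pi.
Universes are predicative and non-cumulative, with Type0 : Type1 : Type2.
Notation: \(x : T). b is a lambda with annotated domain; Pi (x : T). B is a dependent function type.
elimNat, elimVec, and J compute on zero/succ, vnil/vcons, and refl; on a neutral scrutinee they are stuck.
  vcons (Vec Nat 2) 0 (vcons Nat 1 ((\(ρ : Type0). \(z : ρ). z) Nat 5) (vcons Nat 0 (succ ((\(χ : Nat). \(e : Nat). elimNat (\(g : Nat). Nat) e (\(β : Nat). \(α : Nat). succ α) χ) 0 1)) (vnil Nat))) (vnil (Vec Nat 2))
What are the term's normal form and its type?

reduced normal form:
  vcons (Vec Nat 2) 0 (vcons Nat 1 5 (vcons Nat 0 2 (vnil Nat))) (vnil (Vec Nat 2))
the term's type:
  Vec (Vec Nat 2) 1


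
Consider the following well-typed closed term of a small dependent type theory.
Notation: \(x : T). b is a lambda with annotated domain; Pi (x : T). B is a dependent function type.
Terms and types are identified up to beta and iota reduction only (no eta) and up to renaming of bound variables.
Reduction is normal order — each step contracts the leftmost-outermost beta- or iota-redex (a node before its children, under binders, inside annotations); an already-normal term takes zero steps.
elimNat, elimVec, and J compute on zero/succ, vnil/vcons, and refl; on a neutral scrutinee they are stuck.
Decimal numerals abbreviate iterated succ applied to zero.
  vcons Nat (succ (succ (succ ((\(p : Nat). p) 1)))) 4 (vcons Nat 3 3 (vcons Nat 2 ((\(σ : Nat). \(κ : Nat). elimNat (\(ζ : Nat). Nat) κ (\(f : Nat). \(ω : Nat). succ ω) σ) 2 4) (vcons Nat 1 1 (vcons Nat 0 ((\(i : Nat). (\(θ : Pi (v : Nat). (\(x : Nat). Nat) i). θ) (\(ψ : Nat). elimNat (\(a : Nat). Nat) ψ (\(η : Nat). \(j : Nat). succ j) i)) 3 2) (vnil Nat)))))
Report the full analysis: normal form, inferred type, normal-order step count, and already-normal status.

normal form:
  vcons Nat 4 4 (vcons Nat 3 3 (vcons Nat 2 6 (vcons Nat 1 1 (vcons Nat 0 5 (vnil Nat)))))
inferred type:
  Vec Nat 5
normal-order step count: 23
started in normal form: no
first contracted redex: a beta-redex


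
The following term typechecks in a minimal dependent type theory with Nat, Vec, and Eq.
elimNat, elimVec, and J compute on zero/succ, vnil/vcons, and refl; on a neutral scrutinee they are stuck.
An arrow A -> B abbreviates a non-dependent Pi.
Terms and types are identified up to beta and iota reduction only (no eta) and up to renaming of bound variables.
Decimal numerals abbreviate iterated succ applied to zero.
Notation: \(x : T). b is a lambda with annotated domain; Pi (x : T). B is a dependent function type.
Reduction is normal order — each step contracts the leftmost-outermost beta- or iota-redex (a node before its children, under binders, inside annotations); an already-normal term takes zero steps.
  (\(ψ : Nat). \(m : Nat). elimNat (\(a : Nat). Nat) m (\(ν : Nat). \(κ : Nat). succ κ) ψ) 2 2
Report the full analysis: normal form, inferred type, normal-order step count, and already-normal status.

normal form:
  4
the term's type:
  Nat
normal-order step count: 9
started in normal form: no
first contracted redex: a beta-redex


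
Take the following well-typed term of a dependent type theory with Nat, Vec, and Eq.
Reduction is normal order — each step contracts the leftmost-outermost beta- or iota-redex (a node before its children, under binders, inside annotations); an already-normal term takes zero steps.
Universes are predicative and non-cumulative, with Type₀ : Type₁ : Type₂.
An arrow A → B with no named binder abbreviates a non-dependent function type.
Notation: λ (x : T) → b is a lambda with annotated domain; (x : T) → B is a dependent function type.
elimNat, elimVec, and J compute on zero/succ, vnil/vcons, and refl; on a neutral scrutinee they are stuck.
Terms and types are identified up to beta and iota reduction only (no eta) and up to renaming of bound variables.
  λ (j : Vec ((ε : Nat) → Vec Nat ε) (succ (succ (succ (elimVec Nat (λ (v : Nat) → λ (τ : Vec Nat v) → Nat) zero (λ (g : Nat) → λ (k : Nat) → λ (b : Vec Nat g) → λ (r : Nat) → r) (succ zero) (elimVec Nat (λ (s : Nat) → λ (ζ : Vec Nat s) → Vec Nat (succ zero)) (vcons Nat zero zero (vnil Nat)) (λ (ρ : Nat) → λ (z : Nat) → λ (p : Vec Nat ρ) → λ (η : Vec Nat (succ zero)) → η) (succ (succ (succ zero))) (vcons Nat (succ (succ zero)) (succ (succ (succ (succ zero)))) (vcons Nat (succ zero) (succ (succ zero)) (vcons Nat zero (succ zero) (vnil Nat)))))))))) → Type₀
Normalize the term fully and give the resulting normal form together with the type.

normal form:
  λ (j : Vec ((ε : Nat) → Vec Nat ε) (succ (succ (succ zero)))) → Type₀
the term's type:
  Vec ((j : Nat) → Vec Nat j) (succ (succ (succ zero))) → Type₁
observation: normalization takes exactly 22 steps under the normal-order strategy.


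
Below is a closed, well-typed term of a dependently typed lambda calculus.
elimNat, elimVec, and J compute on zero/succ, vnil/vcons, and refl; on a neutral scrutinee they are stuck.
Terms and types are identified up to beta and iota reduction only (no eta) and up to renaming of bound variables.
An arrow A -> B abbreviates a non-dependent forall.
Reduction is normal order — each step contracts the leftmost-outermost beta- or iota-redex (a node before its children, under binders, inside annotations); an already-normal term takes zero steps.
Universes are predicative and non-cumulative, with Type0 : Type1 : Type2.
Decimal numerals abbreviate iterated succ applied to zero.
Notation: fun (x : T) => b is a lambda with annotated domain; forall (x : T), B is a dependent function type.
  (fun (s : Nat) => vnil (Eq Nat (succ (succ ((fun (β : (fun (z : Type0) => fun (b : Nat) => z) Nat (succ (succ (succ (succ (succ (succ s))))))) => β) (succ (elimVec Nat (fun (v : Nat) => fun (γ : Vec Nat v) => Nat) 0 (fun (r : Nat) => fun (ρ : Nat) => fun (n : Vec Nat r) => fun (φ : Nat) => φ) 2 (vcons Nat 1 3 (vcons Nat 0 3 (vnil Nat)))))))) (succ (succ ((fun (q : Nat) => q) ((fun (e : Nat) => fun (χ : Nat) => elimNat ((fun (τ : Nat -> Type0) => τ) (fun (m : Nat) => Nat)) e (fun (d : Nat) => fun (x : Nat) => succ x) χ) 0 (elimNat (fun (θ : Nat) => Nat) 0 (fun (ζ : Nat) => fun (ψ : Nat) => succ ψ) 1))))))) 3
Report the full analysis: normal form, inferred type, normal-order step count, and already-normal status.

normal form:
  vnil (Eq Nat 3 3)
type:
  Vec (Eq Nat 3 3) 0
reduction steps (normal order): 25
already normal: no
first contracted redex: a beta-redex


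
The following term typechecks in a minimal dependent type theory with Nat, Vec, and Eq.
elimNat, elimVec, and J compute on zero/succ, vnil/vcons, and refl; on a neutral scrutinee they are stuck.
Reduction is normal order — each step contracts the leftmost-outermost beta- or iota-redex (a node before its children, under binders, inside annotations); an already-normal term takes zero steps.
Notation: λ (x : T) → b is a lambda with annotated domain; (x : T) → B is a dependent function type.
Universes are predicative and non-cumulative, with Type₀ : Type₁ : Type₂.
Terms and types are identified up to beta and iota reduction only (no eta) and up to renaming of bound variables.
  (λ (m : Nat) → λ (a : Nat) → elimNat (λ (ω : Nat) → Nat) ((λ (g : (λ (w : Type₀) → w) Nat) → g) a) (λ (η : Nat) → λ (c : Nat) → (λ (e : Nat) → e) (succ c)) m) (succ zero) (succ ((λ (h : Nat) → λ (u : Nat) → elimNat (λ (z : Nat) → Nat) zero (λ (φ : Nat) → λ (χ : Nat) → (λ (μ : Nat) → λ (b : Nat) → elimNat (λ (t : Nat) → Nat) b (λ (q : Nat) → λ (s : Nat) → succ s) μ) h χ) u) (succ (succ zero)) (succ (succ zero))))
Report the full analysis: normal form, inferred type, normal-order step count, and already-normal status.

normal form:
  succ (succ (succ (succ (succ (succ zero)))))
type:
  Nat
reduction steps (normal order): 35
term was already normal: no
first redex: a beta-redex


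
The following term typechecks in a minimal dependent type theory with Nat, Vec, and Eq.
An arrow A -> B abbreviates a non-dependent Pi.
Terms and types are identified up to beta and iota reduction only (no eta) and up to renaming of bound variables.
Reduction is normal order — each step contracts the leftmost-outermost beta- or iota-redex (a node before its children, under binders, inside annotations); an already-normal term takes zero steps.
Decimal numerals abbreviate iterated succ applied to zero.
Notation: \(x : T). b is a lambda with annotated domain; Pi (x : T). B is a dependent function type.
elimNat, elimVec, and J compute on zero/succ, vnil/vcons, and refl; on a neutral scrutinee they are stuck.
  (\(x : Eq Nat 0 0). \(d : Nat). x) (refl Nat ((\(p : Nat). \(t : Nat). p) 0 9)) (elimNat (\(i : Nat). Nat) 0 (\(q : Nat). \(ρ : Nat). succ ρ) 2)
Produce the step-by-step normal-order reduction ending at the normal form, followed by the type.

reduction (normal order):
  (\(x : Eq Nat 0 0). \(d : Nat). x) (refl Nat ((\(p : Nat). \(t : Nat). p) 0 9)) (elimNat (\(i : Nat). Nat) 0 (\(q : Nat). \(ρ : Nat). succ ρ) 2)
  ~> (\(x : Nat). refl Nat ((\(d : Nat). \(p : Nat). d) 0 9)) (elimNat (\(t : Nat). Nat) 0 (\(i : Nat). \(q : Nat). succ q) 2)
  ~> refl Nat ((\(x : Nat). \(d : Nat). x) 0 9)
  ~> refl Nat ((\(x : Nat). 0) 9)
  ~> refl Nat 0
inferred type:
  Eq Nat 0 0


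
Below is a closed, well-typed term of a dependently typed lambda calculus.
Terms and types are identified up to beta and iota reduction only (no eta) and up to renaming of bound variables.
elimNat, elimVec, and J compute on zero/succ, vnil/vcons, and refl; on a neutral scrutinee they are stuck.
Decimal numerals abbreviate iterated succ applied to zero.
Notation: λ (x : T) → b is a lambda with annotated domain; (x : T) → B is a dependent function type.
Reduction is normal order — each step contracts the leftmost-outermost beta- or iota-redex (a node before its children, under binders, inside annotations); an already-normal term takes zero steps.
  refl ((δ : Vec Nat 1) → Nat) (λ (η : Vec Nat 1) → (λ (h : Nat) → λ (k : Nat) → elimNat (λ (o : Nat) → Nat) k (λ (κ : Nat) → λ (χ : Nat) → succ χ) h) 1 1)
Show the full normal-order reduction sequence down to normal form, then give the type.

normal-order reduction sequence:
  refl ((δ : Vec Nat 1) → Nat) (λ (η : Vec Nat 1) → (λ (h : Nat) → λ (k : Nat) → elimNat (λ (o : Nat) → Nat) k (λ (κ : Nat) → λ (χ : Nat) → succ χ) h) 1 1)
  ~> refl ((δ : Vec Nat 1) → Nat) (λ (η : Vec Nat 1) → (λ (h : Nat) → elimNat (λ (k : Nat) → Nat) h (λ (o : Nat) → λ (κ : Nat) → succ κ) 1) 1)
  ~> refl ((δ : Vec Nat 1) → Nat) (λ (η : Vec Nat 1) → elimNat (λ (h : Nat) → Nat) 1 (λ (k : Nat) → λ (o : Nat) → succ o) 1)
  ~> refl ((δ : Vec Nat 1) → Nat) (λ (η : Vec Nat 1) → (λ (h : Nat) → λ (k : Nat) → succ k) 0 (elimNat (λ (o : Nat) → Nat) 1 (λ (κ : Nat) → λ (χ : Nat) → succ χ) 0))
  ~> refl ((δ : Vec Nat 1) → Nat) (λ (η : Vec Nat 1) → (λ (h : Nat) → succ h) (elimNat (λ (k : Nat) → Nat) 1 (λ (o : Nat) → λ (κ : Nat) → succ κ) 0))
  ~> refl ((δ : Vec Nat 1) → Nat) (λ (η : Vec Nat 1) → succ (elimNat (λ (h : Nat) → Nat) 1 (λ (k : Nat) → λ (o : Nat) → succ o) 0))
  ~> refl ((δ : Vec Nat 1) → Nat) (λ (η : Vec Nat 1) → 2)
inferred type:
  Eq ((δ : Vec Nat 1) → Nat) (λ (η : Vec Nat 1) → 2) (λ (h : Vec Nat 1) → 2)


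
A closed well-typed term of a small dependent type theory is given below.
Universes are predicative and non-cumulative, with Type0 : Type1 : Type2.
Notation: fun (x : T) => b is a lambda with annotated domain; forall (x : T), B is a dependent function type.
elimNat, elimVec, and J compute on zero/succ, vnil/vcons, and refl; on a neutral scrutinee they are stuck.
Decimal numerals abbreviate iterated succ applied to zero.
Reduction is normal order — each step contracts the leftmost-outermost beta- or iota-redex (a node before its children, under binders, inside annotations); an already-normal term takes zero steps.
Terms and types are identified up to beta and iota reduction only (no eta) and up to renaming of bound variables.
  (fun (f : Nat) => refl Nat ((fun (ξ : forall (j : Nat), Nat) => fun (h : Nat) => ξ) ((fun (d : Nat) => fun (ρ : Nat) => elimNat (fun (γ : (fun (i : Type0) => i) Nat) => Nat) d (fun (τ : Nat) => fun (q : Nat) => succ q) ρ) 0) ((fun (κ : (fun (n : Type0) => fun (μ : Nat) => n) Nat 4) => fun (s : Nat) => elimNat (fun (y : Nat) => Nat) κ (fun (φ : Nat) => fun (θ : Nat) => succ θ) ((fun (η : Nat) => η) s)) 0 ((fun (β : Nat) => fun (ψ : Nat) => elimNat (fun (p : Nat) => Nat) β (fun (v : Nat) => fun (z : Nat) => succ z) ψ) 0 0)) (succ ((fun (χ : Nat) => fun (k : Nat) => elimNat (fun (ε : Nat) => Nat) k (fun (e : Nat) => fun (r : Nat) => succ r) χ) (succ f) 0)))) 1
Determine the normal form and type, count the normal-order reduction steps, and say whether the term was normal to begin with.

resulting normal form:
  refl Nat 3
the term's type:
  Eq Nat 3 3
reduction steps (normal order): 25
started in normal form: no
first redex: a beta-redex


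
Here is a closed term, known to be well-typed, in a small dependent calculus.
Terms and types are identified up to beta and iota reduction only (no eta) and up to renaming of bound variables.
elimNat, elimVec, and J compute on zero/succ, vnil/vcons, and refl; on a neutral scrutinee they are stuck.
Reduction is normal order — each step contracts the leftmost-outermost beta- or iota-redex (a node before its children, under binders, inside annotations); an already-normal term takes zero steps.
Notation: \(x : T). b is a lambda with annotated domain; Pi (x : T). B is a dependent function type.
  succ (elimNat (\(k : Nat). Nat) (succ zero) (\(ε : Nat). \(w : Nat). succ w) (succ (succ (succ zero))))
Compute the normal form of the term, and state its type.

normal form:
  succ (succ (succ (succ (succ zero))))
inferred type:
  Nat


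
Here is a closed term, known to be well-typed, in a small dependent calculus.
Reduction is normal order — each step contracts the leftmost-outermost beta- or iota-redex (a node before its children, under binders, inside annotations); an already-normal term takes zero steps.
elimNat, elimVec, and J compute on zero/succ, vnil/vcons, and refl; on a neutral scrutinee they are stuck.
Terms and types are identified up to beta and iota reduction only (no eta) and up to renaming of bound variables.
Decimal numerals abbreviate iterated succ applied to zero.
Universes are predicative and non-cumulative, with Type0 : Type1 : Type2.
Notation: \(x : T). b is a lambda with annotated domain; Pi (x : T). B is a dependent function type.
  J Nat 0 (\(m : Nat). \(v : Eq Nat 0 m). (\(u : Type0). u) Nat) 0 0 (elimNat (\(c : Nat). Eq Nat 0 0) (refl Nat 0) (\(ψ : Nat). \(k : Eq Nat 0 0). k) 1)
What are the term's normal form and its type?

resulting normal form:
  0
the term's type:
  Nat
observation: the first redex contracted is a beta-redex; the normal form is reached in 6 normal-order steps.


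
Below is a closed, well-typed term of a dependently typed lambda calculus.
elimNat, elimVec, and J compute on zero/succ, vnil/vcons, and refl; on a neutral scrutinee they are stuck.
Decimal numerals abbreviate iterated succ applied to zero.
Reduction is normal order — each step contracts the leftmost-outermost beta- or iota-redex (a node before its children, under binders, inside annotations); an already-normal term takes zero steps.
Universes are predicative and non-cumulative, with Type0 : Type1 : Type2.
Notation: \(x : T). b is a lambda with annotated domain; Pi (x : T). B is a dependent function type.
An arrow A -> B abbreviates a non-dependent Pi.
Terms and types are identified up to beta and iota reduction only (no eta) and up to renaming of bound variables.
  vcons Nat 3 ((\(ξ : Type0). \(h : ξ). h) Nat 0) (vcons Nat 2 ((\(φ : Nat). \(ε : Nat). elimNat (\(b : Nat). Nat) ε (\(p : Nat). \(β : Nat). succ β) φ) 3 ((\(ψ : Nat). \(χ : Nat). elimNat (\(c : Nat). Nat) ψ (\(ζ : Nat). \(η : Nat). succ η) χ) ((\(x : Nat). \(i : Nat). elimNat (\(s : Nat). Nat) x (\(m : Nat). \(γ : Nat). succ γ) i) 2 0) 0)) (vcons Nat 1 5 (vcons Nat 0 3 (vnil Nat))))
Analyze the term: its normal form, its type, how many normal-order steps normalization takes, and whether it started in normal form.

reduced normal form:
  vcons Nat 3 0 (vcons Nat 2 5 (vcons Nat 1 5 (vcons Nat 0 3 (vnil Nat))))
the term's type:
  Vec Nat 4
reduction steps (normal order): 20
already normal: no
first redex: a beta-redex


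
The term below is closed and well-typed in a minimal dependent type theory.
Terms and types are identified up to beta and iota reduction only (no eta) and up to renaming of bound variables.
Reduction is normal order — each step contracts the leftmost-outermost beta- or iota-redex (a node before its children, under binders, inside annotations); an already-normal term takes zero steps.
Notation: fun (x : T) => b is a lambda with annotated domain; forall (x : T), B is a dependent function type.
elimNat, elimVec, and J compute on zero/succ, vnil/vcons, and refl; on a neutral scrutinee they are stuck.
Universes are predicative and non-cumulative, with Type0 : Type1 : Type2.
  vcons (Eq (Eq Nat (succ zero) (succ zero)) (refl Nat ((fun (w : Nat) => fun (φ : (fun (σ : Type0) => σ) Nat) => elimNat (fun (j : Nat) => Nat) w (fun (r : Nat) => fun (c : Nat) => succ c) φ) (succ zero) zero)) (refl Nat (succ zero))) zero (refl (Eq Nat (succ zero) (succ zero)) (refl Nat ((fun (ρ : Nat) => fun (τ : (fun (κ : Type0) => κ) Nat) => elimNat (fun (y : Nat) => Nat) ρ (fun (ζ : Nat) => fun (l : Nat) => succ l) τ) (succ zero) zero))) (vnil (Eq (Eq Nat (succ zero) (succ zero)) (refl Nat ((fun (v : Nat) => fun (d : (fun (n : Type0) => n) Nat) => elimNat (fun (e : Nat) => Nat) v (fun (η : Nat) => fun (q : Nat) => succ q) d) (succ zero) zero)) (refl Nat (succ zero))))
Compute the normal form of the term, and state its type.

resulting normal form:
  vcons (Eq (Eq Nat (succ zero) (succ zero)) (refl Nat (succ zero)) (refl Nat (succ zero))) zero (refl (Eq Nat (succ zero) (succ zero)) (refl Nat (succ zero))) (vnil (Eq (Eq Nat (succ zero) (succ zero)) (refl Nat (succ zero)) (refl Nat (succ zero))))
type:
  Vec (Eq (Eq Nat (succ zero) (succ zero)) (refl Nat (succ zero)) (refl Nat (succ zero))) (succ zero)


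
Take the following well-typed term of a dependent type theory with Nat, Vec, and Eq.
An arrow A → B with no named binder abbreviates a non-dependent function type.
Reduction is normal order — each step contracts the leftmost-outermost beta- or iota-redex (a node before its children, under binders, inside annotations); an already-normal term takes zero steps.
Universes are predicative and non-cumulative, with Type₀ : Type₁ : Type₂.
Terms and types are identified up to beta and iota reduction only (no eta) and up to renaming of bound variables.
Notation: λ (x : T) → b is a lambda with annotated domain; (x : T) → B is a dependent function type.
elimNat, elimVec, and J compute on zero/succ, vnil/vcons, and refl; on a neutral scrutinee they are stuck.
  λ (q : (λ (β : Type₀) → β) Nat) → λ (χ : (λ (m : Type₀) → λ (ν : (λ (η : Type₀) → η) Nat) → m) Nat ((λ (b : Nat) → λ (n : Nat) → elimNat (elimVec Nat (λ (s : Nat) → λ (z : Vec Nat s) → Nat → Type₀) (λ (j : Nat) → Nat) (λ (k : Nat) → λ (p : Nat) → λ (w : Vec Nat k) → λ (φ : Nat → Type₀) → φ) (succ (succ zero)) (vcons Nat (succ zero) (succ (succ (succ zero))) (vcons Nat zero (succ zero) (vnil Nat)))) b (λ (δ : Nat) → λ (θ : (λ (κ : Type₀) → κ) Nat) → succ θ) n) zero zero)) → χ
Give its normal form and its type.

reduced normal form:
  λ (q : Nat) → λ (β : Nat) → β
the term's type:
  Nat → Nat → Nat


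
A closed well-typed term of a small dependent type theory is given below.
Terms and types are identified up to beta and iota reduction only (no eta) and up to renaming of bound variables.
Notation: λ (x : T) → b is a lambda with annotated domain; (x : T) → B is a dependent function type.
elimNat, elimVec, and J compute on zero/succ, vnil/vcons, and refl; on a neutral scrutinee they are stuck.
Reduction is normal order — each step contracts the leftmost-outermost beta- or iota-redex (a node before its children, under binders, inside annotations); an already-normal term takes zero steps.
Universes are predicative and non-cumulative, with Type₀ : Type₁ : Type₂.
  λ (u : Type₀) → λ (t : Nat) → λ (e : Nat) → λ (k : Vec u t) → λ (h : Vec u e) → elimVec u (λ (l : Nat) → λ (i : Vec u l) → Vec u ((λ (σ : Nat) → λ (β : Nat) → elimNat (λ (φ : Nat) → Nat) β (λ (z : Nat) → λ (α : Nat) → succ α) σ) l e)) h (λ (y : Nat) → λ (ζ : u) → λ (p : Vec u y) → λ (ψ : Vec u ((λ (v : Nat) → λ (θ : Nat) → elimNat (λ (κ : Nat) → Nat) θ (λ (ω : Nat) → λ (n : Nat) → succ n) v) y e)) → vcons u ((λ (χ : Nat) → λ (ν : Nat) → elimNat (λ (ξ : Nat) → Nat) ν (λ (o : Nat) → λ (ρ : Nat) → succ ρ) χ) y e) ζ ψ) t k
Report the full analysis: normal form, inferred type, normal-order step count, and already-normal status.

reduced normal form:
  λ (u : Type₀) → λ (t : Nat) → λ (e : Nat) → λ (k : Vec u t) → λ (h : Vec u e) → elimVec u (λ (l : Nat) → λ (i : Vec u l) → Vec u (elimNat (λ (σ : Nat) → Nat) e (λ (β : Nat) → λ (φ : Nat) → succ φ) l)) h (λ (z : Nat) → λ (α : u) → λ (y : Vec u z) → λ (ζ : Vec u (elimNat (λ (p : Nat) → Nat) e (λ (ψ : Nat) → λ (v : Nat) → succ v) z)) → vcons u (elimNat (λ (θ : Nat) → Nat) e (λ (κ : Nat) → λ (ω : Nat) → succ ω) z) α ζ) t k
type:
  (u : Type₀) → (t : Nat) → (e : Nat) → (k : Vec u t) → (h : Vec u e) → Vec u (elimNat (λ (l : Nat) → Nat) e (λ (i : Nat) → λ (σ : Nat) → succ σ) t)
steps to reach normal form (normal order): 6
already normal: no
first redex: a beta-redex


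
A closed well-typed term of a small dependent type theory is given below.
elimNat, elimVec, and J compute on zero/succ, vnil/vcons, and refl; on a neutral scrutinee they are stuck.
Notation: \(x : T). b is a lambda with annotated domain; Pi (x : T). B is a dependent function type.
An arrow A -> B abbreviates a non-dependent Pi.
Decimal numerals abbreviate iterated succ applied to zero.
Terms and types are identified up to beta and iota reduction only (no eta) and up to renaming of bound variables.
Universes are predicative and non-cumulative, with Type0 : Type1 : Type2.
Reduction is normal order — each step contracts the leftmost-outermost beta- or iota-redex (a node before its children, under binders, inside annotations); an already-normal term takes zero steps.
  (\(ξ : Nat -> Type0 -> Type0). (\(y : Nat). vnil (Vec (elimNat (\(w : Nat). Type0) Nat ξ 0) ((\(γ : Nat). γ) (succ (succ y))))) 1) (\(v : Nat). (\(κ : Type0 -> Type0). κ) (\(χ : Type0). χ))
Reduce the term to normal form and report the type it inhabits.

normal form:
  vnil (Vec Nat 3)
inferred type:
  Vec (Vec Nat 3) 0


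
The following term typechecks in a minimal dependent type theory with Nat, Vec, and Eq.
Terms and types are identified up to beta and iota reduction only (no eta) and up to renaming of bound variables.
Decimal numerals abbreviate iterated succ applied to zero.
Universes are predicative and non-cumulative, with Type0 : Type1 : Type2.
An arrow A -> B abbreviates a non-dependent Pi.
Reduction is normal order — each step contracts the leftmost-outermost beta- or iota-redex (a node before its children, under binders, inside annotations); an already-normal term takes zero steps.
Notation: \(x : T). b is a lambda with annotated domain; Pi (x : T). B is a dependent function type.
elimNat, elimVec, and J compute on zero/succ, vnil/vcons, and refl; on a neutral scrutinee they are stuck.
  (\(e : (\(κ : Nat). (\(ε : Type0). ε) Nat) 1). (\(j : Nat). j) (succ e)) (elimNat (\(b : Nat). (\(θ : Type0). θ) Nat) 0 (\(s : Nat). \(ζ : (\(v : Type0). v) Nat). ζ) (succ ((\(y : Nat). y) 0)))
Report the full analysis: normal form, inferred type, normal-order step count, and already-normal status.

reduced normal form:
  1
inferred type:
  Nat
reduction steps (normal order): 9
started in normal form: no
first contracted redex: a beta-redex


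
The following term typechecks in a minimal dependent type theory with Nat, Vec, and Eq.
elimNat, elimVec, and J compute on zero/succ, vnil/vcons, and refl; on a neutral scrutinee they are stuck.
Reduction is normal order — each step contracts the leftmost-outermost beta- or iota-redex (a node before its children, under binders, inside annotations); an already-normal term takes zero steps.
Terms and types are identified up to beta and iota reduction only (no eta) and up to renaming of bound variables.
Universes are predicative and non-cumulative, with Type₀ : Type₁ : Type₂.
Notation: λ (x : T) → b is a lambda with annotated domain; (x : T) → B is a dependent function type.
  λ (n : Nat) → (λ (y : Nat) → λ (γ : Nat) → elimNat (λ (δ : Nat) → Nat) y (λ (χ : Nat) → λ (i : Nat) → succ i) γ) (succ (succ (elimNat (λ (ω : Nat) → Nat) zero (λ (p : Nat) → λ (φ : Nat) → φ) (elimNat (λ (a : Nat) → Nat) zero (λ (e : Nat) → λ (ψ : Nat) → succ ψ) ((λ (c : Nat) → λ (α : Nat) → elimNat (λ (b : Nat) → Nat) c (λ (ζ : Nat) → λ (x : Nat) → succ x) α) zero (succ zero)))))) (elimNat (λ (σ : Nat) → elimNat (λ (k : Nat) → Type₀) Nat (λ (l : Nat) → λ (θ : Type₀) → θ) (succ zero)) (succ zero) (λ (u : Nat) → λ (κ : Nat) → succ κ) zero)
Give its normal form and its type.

resulting normal form:
  λ (n : Nat) → succ (succ (succ zero))
type:
  (n : Nat) → Nat
observation: the leftmost-outermost redex is a beta-redex, and normalization takes 21 steps.
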